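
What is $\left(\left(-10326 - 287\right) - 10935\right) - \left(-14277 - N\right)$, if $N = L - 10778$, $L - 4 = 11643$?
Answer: $-6402$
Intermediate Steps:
$L = 11647$ ($L = 4 + 11643 = 11647$)
$N = 869$ ($N = 11647 - 10778 = 869$)
$\left(\left(-10326 - 287\right) - 10935\right) - \left(-14277 - N\right) = \left(\left(-10326 - 287\right) - 10935\right) - \left(-14277 - 869\right) = \left(-10613 - 10935\right) - \left(-14277 - 869\right) = -21548 - -15146 = -21548 + 15146 = -6402$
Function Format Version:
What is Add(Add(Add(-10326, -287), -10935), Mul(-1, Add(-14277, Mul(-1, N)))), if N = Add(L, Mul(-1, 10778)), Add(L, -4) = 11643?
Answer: -6402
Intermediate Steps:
L = 11647 (L = Add(4, 11643) = 11647)
N = 869 (N = Add(11647, Mul(-1, 10778)) = Add(11647, -10778) = 869)
Add(Add(Add(-10326, -287), -10935), Mul(-1, Add(-14277, Mul(-1, N)))) = Add(Add(Add(-10326, -287), -10935), Mul(-1, Add(-14277, Mul(-1, 869)))) = Add(Add(-10613, -10935), Mul(-1, Add(-14277, -869))) = Add(-21548, Mul(-1, -15146)) = Add(-21548, 15146) = -6402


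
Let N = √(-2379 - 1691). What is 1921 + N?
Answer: 1921 + I*√4070 ≈ 1921.0 + 63.797*I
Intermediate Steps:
N = I*√4070 (N = √(-4070) = I*√4070 ≈ 63.797*I)
1921 + N = 1921 + I*√4070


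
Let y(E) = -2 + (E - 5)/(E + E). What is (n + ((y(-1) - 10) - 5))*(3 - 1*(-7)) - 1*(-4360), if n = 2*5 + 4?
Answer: 4360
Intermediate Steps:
n = 14 (n = 10 + 4 = 14)
y(E) = -2 + (-5 + E)/(2*E) (y(E) = -2 + (-5 + E)/((2*E)) = -2 + (-5 + E)*(1/(2*E)) = -2 + (-5 + E)/(2*E))
(n + ((y(-1) - 10) - 5))*(3 - 1*(-7)) - 1*(-4360) = (14 + (((½)*(-5 - 3*(-1))/(-1) - 10) - 5))*(3 - 1*(-7)) - 1*(-4360) = (14 + (((½)*(-1)*(-5 + 3) - 10) - 5))*(3 + 7) + 4360 = (14 + (((½)*(-1)*(-2) - 10) - 5))*10 + 4360 = (14 + ((1 - 10) - 5))*10 + 4360 = (14 + (-9 - 5))*10 + 4360 = (14 - 14)*10 + 4360 = 0*10 + 4360 = 0 + 4360 = 4360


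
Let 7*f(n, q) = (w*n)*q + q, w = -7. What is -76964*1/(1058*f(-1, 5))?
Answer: -134687/10580 ≈ -12.730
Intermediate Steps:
f(n, q) = q/7 - n*q (f(n, q) = ((-7*n)*q + q)/7 = (-7*n*q + q)/7 = (q - 7*n*q)/7 = q/7 - n*q)
-76964*1/(1058*f(-1, 5)) = -76964*1/(5290*(1/7 - 1*(-1))) = -76964*1/(5290*(1/7 + 1)) = -76964/((5*(8/7))*1058) = -76964/((40/7)*1058) = -76964/42320/7 = -76964*7/42320 = -134687/10580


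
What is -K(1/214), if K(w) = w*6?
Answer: -3/107 ≈ -0.028037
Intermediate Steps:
K(w) = 6*w
-K(1/214) = -6/214 = -1*3/107 = -3/107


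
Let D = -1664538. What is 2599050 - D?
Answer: 4263588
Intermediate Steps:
2599050 - D = 2599050 - 1*(-1664538) = 2599050 + 1664538 = 4263588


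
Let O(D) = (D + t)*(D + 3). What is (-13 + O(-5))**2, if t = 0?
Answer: 9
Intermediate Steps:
O(D) = D*(3 + D) (O(D) = (D + 0)*(D + 3) = D*(3 + D))
(-13 + O(-5))**2 = (-13 - 5*(3 - 5))**2 = (-13 - 5*(-2))**2 = (-13 + 10)**2 = (-3)**2 = 9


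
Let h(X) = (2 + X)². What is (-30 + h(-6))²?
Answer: 196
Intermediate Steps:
(-30 + h(-6))² = (-30 + (2 - 6)²)² = (-30 + (-4)²)² = (-30 + 16)² = (-14)² = 196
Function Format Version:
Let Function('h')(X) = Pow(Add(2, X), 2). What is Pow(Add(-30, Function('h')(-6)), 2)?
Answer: 196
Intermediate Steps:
Pow(Add(-30, Function('h')(-6)), 2) = Pow(Add(-30, Pow(Add(2, -6), 2)), 2) = Pow(Add(-30, Pow(-4, 2)), 2) = Pow(Add(-30, 16), 2) = Pow(-14, 2) = 196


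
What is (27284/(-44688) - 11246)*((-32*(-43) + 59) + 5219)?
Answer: -7333824763/98 ≈ -7.4835e+7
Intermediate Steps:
(27284/(-44688) - 11246)*((-32*(-43) + 59) + 5219) = (27284*(-1/44688) - 11246)*((1376 + 59) + 5219) = (-359/588 - 11246)*(1435 + 5219) = -6613007/588*6654 = -7333824763/98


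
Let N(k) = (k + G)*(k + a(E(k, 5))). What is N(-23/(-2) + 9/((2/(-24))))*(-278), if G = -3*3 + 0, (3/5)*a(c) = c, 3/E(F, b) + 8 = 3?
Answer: -5719155/2 ≈ -2.8596e+6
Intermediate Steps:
E(F, b) = -⅗ (E(F, b) = 3/(-8 + 3) = 3/(-5) = 3*(-⅕) = -⅗)
a(c) = 5*c/3
G = -9 (G = -9 + 0 = -9)
N(k) = (-1 + k)*(-9 + k) (N(k) = (k - 9)*(k + (5/3)*(-⅗)) = (-9 + k)*(k - 1) = (-9 + k)*(-1 + k) = (-1 + k)*(-9 + k))
N(-23/(-2) + 9/((2/(-24))))*(-278) = (9 + (-23/(-2) + 9/((2/(-24))))² - 10*(-23/(-2) + 9/((2/(-24)))))*(-278) = (9 + (-23*(-½) + 9/((2*(-1/24))))² - 10*(-23*(-½) + 9/((2*(-1/24)))))*(-278) = (9 + (23/2 + 9/(-1/12))² - 10*(23/2 + 9/(-1/12)))*(-278) = (9 + (23/2 + 9*(-12))² - 10*(23/2 + 9*(-12)))*(-278) = (9 + (23/2 - 108)² - 10*(23/2 - 108))*(-278) = (9 + (-193/2)² - 10*(-193/2))*(-278) = (9 + 37249/4 + 965)*(-278) = (41145/4)*(-278) = -5719155/2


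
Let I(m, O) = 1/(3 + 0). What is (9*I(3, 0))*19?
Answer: 57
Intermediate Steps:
I(m, O) = ⅓ (I(m, O) = 1/3 = ⅓)
(9*I(3, 0))*19 = (9*(⅓))*19 = 3*19 = 57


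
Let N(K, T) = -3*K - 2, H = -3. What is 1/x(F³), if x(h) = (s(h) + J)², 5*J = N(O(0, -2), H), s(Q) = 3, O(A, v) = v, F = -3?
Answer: 25/361 ≈ 0.069252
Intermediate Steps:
N(K, T) = -2 - 3*K
J = ⅘ (J = (-2 - 3*(-2))/5 = (-2 + 6)/5 = (⅕)*4 = ⅘ ≈ 0.80000)
x(h) = 361/25 (x(h) = (3 + ⅘)² = (19/5)² = 361/25)
1/x(F³) = 1/(361/25) = 25/361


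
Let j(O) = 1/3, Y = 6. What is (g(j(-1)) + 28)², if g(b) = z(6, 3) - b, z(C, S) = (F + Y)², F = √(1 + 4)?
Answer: 48916/9 + 1648*√5 ≈ 9120.2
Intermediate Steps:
F = √5 ≈ 2.2361
j(O) = ⅓
z(C, S) = (6 + √5)² (z(C, S) = (√5 + 6)² = (6 + √5)²)
g(b) = (6 + √5)² - b
(g(j(-1)) + 28)² = (((6 + √5)² - 1*⅓) + 28)² = (((6 + √5)² - ⅓) + 28)² = ((-⅓ + (6 + √5)²) + 28)² = (83/3 + (6 + √5)²)²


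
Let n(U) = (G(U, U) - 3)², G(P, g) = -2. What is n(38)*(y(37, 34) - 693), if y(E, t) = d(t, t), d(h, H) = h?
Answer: -16475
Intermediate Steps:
y(E, t) = t
n(U) = 25 (n(U) = (-2 - 3)² = (-5)² = 25)
n(38)*(y(37, 34) - 693) = 25*(34 - 693) = 25*(-659) = -16475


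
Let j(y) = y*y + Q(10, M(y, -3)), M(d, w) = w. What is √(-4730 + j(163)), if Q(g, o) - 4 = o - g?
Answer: √21830 ≈ 147.75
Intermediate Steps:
Q(g, o) = 4 + o - g (Q(g, o) = 4 + (o - g) = 4 + o - g)
j(y) = -9 + y² (j(y) = y*y + (4 - 3 - 1*10) = y² + (4 - 3 - 10) = y² - 9 = -9 + y²)
√(-4730 + j(163)) = √(-4730 + (-9 + 163²)) = √(-4730 + (-9 + 26569)) = √(-4730 + 26560) = √21830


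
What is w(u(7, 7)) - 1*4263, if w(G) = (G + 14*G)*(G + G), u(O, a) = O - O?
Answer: -4263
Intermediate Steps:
u(O, a) = 0
w(G) = 30*G² (w(G) = (15*G)*(2*G) = 30*G²)
w(u(7, 7)) - 1*4263 = 30*0² - 1*4263 = 30*0 - 4263 = 0 - 4263 = -4263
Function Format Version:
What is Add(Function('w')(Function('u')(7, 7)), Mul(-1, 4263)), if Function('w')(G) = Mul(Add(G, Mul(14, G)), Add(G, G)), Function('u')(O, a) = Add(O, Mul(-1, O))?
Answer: -4263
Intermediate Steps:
Function('u')(O, a) = 0
Function('w')(G) = Mul(30, Pow(G, 2)) (Function('w')(G) = Mul(Mul(15, G), Mul(2, G)) = Mul(30, Pow(G, 2)))
Add(Function('w')(Function('u')(7, 7)), Mul(-1, 4263)) = Add(Mul(30, Pow(0, 2)), Mul(-1, 4263)) = Add(Mul(30, 0), -4263) = Add(0, -4263) = -4263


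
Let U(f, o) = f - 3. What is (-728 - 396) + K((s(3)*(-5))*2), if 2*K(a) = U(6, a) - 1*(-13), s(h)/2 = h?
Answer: -1116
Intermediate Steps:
U(f, o) = -3 + f
s(h) = 2*h
K(a) = 8 (K(a) = ((-3 + 6) - 1*(-13))/2 = (3 + 13)/2 = (½)*16 = 8)
(-728 - 396) + K((s(3)*(-5))*2) = (-728 - 396) + 8 = -1124 + 8 = -1116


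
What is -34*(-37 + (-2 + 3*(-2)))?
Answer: 1530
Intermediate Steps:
-34*(-37 + (-2 + 3*(-2))) = -34*(-37 + (-2 - 6)) = -34*(-37 - 8) = -34*(-45) = 1530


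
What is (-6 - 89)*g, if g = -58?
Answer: 5510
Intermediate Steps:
(-6 - 89)*g = (-6 - 89)*(-58) = -95*(-58) = 5510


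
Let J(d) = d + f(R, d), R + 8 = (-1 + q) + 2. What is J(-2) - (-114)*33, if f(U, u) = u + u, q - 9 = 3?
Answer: 3756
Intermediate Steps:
q = 12 (q = 9 + 3 = 12)
R = 5 (R = -8 + ((-1 + 12) + 2) = -8 + (11 + 2) = -8 + 13 = 5)
f(U, u) = 2*u
J(d) = 3*d (J(d) = d + 2*d = 3*d)
J(-2) - (-114)*33 = 3*(-2) - (-114)*33 = -6 - 57*(-66) = -6 + 3762 = 3756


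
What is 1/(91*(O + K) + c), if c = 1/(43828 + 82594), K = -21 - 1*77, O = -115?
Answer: -126422/2450437625 ≈ -5.1592e-5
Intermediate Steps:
K = -98 (K = -21 - 77 = -98)
c = 1/126422 ≈ 7.9100e-6
1/(91*(O + K) + c) = 1/(91*(-115 - 98) + 1/126422) = 1/(91*(-213) + 1/126422) = 1/(-19383 + 1/126422) = 1/(-2450437625/126422) = -126422/2450437625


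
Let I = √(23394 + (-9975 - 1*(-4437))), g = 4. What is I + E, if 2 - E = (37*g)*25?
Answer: -3698 + 24*√31 ≈ -3564.4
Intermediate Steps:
I = 24*√31 (I = √(23394 + (-9975 + 4437)) = √(23394 - 5538) = √17856 = 24*√31 ≈ 133.63)
E = -3698 (E = 2 - 37*4*25 = 2 - 148*25 = 2 - 1*3700 = 2 - 3700 = -3698)
I + E = 24*√31 - 3698 = -3698 + 24*√31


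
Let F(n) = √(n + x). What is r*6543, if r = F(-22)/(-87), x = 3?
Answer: -2181*I*√19/29 ≈ -327.82*I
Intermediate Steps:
F(n) = √(3 + n) (F(n) = √(n + 3) = √(3 + n))
r = -I*√19/87 (r = √(3 - 22)/(-87) = √(-19)*(-1/87) = (I*√19)*(-1/87) = -I*√19/87 ≈ -0.050102*I)
r*6543 = -I*√19/87*6543 = -2181*I*√19/29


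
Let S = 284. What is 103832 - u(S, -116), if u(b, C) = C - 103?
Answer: 104051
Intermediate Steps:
u(b, C) = -103 + C
103832 - u(S, -116) = 103832 - (-103 - 116) = 103832 - 1*(-219) = 103832 + 219 = 104051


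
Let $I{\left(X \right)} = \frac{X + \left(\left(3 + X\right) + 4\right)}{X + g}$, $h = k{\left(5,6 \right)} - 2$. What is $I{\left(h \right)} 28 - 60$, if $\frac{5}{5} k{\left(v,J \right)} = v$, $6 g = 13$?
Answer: $\frac{324}{31} \approx 10.452$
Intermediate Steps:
$g = \frac{13}{6}$ ($g = \frac{1}{6} \cdot 13 = \frac{13}{6} \approx 2.1667$)
$k{\left(v,J \right)} = v$
$h = 3$ ($h = 5 - 2 = 3$)
$I{\left(X \right)} = \frac{7 + 2 X}{\frac{13}{6} + X}$ ($I{\left(X \right)} = \frac{X + \left(\left(3 + X\right) + 4\right)}{X + \frac{13}{6}} = \frac{X + \left(7 + X\right)}{\frac{13}{6} + X} = \frac{7 + 2 X}{\frac{13}{6} + X}$)
$I{\left(h \right)} 28 - 60 = \frac{6 \left(7 + 2 \cdot 3\right)}{13 + 6 \cdot 3} \cdot 28 - 60 = \frac{6 \left(7 + 6\right)}{13 + 18} \cdot 28 - 60 = 6 \cdot \frac{1}{31} \cdot 13 \cdot 28 - 60 = \frac{78}{31} \cdot 28 - 60 = \frac{2184}{31} - 60 = \frac{324}{31}$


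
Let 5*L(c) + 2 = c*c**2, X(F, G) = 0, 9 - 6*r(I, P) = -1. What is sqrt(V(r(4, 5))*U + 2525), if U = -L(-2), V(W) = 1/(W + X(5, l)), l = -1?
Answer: sqrt(63155)/5 ≈ 50.261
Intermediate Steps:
r(I, P) = 5/3 (r(I, P) = 3/2 - 1/6*(-1) = 3/2 + 1/6 = 5/3)
V(W) = 1/W (V(W) = 1/(W + 0) = 1/W)
L(c) = -2/5 + c**3/5 (L(c) = -2/5 + (c*c**2)/5 = -2/5 + c**3/5)
U = 2 (U = -(-2/5 + (1/5)*(-2)**3) = -(-2/5 + (1/5)*(-8)) = -(-2/5 - 8/5) = -1*(-2) = 2)
sqrt(V(r(4, 5))*U + 2525) = sqrt(2/(5/3) + 2525) = sqrt((3/5)*2 + 2525) = sqrt(6/5 + 2525) = sqrt(12631/5) = sqrt(63155)/5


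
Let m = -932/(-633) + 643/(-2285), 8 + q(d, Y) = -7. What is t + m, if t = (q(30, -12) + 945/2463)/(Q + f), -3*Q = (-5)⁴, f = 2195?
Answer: 209422293229/176937277245 ≈ 1.1836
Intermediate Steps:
q(d, Y) = -15 (q(d, Y) = -8 - 7 = -15)
Q = -625/3 (Q = -⅓*(-5)⁴ = -⅓*625 = -625/3 ≈ -208.33)
m = 1722601/1446405 (m = -932*(-1/633) + 643*(-1/2285) = 932/633 - 643/2285 = 1722601/1446405 ≈ 1.1910)
t = -900/122329 (t = (-15 + 945/2463)/(-625/3 + 2195) = (-15 + 945*(1/2463))/(5960/3) = (-15 + 315/821)*(3/5960) = -12000/821*3/5960 = -900/122329 ≈ -0.0073572)
t + m = -900/122329 + 1722601/1446405 = 209422293229/176937277245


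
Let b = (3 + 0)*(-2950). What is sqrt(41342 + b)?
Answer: 2*sqrt(8123) ≈ 180.26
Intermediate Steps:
b = -8850 (b = 3*(-2950) = -8850)
sqrt(41342 + b) = sqrt(41342 - 8850) = sqrt(32492) = 2*sqrt(8123)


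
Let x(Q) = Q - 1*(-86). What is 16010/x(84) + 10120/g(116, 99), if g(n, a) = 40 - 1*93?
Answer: -87187/901 ≈ -96.767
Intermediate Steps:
g(n, a) = -53 (g(n, a) = 40 - 93 = -53)
x(Q) = 86 + Q (x(Q) = Q + 86 = 86 + Q)
16010/x(84) + 10120/g(116, 99) = 16010/(86 + 84) + 10120/(-53) = 16010/170 + 10120*(-1/53) = 16010*(1/170) - 10120/53 = 1601/17 - 10120/53 = -87187/901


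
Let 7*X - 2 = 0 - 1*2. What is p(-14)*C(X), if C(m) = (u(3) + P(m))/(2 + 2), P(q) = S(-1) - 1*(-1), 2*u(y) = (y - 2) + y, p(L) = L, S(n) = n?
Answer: -7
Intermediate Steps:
X = 0 (X = 2/7 + (0 - 1*2)/7 = 2/7 + (0 - 2)/7 = 2/7 + (⅐)*(-2) = 2/7 - 2/7 = 0)
u(y) = -1 + y (u(y) = ((y - 2) + y)/2 = ((-2 + y) + y)/2 = (-2 + 2*y)/2 = -1 + y)
P(q) = 0 (P(q) = -1 - 1*(-1) = -1 + 1 = 0)
C(m) = ½ (C(m) = ((-1 + 3) + 0)/(2 + 2) = (2 + 0)/4 = 2*(¼) = ½)
p(-14)*C(X) = -14*½ = -7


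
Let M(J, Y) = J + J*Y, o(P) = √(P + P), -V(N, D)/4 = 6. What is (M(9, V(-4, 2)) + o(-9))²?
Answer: 42831 - 1242*I*√2 ≈ 42831.0 - 1756.5*I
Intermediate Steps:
V(N, D) = -24 (V(N, D) = -4*6 = -24)
o(P) = √2*√P (o(P) = √(2*P) = √2*√P)
(M(9, V(-4, 2)) + o(-9))² = (9*(1 - 24) + √2*√(-9))² = (9*(-23) + √2*(3*I))² = (-207 + 3*I*√2)²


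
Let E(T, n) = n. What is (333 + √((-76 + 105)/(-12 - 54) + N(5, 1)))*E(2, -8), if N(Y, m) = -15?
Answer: -2664 - 4*I*√67254/33 ≈ -2664.0 - 31.434*I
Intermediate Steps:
(333 + √((-76 + 105)/(-12 - 54) + N(5, 1)))*E(2, -8) = (333 + √((-76 + 105)/(-12 - 54) - 15))*(-8) = (333 + √(29/(-66) - 15))*(-8) = (333 + √(29*(-1/66) - 15))*(-8) = (333 + √(-29/66 - 15))*(-8) = (333 + √(-1019/66))*(-8) = (333 + I*√67254/66)*(-8) = -2664 - 4*I*√67254/33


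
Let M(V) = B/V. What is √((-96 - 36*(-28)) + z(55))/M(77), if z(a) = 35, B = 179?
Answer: 77*√947/179 ≈ 13.238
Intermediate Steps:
M(V) = 179/V
√((-96 - 36*(-28)) + z(55))/M(77) = √((-96 - 36*(-28)) + 35)/((179/77)) = √((-96 + 1008) + 35)/((179*(1/77))) = √(912 + 35)/(179/77) = √947*(77/179) = 77*√947/179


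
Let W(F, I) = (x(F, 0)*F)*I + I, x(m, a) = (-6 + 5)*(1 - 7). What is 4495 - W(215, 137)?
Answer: -172372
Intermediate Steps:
x(m, a) = 6 (x(m, a) = -1*(-6) = 6)
W(F, I) = I + 6*F*I (W(F, I) = (6*F)*I + I = 6*F*I + I = I + 6*F*I)
4495 - W(215, 137) = 4495 - 137*(1 + 6*215) = 4495 - 137*(1 + 1290) = 4495 - 137*1291 = 4495 - 1*176867 = 4495 - 176867 = -172372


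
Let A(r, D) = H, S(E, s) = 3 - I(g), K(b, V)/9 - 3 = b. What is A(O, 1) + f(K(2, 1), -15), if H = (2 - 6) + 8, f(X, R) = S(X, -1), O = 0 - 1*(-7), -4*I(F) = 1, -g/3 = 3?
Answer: 29/4 ≈ 7.2500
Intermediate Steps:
g = -9 (g = -3*3 = -9)
K(b, V) = 27 + 9*b
I(F) = -¼ (I(F) = -¼*1 = -¼)
O = 7 (O = 0 + 7 = 7)
S(E, s) = 13/4 (S(E, s) = 3 - 1*(-¼) = 3 + ¼ = 13/4)
f(X, R) = 13/4
H = 4 (H = -4 + 8 = 4)
A(r, D) = 4
A(O, 1) + f(K(2, 1), -15) = 4 + 13/4 = 29/4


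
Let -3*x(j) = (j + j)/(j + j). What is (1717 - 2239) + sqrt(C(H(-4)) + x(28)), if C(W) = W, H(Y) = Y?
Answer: -522 + I*sqrt(39)/3 ≈ -522.0 + 2.0817*I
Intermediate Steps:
x(j) = -1/3 (x(j) = -(j + j)/(3*(j + j)) = -2*j/(3*(2*j)) = -2*j*1/(2*j)/3 = -1/3*1 = -1/3)
(1717 - 2239) + sqrt(C(H(-4)) + x(28)) = (1717 - 2239) + sqrt(-4 - 1/3) = -522 + sqrt(-13/3) = -522 + I*sqrt(39)/3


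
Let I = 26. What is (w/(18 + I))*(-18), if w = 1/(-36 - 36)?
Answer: 1/176 ≈ 0.0056818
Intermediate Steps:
w = -1/72 (w = 1/(-72) = -1/72 ≈ -0.013889)
(w/(18 + I))*(-18) = -1/(72*(18 + 26))*(-18) = -1/72/44*(-18) = -1/72*1/44*(-18) = -1/3168*(-18) = 1/176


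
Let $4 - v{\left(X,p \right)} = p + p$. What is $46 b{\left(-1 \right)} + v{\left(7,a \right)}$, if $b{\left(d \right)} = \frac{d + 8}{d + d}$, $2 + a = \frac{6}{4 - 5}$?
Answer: $-141$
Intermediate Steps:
$a = -8$ ($a = -2 + \frac{6}{4 - 5} = -2 + \frac{6}{-1} = -2 + 6 \left(-1\right) = -2 - 6 = -8$)
$v{\left(X,p \right)} = 4 - 2 p$ ($v{\left(X,p \right)} = 4 - \left(p + p\right) = 4 - 2 p$)
$b{\left(d \right)} = \frac{8 + d}{2 d}$
$46 b{\left(-1 \right)} + v{\left(7,a \right)} = 46 \frac{8 - 1}{2 \left(-1\right)} + \left(4 - -16\right) = 46 \cdot \frac{1}{2} \left(-1\right) 7 + \left(4 + 16\right) = 46 \left(- \frac{7}{2}\right) + 20 = -161 + 20 = -141$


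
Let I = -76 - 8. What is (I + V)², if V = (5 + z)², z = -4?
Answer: 6889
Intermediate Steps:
V = 1 (V = (5 - 4)² = 1² = 1)
I = -84
(I + V)² = (-84 + 1)² = (-83)² = 6889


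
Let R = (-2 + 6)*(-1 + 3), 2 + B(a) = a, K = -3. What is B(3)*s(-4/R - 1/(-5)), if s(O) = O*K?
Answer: 9/10 ≈ 0.90000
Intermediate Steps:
B(a) = -2 + a
R = 8 (R = 4*2 = 8)
s(O) = -3*O (s(O) = O*(-3) = -3*O)
B(3)*s(-4/R - 1/(-5)) = (-2 + 3)*(-3*(-4/8 - 1/(-5))) = 1*(-3*(-4*⅛ - 1*(-⅕))) = 1*(-3*(-½ + ⅕)) = 1*(-3*(-3/10)) = 1*(9/10) = 9/10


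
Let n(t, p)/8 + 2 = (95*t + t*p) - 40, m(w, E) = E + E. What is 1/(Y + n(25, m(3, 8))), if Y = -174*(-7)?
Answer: 1/23082 ≈ 4.3324e-5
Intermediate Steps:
Y = 1218
m(w, E) = 2*E
n(t, p) = -336 + 760*t + 8*p*t (n(t, p) = -16 + 8*((95*t + t*p) - 40) = -16 + 8*((95*t + p*t) - 40) = -16 + 8*(-40 + 95*t + p*t) = -16 + (-320 + 760*t + 8*p*t) = -336 + 760*t + 8*p*t)
1/(Y + n(25, m(3, 8))) = 1/(1218 + (-336 + 760*25 + 8*(2*8)*25)) = 1/(1218 + (-336 + 19000 + 8*16*25)) = 1/(1218 + (-336 + 19000 + 3200)) = 1/(1218 + 21864) = 1/23082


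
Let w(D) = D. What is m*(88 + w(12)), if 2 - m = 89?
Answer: -8700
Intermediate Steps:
m = -87 (m = 2 - 1*89 = 2 - 89 = -87)
m*(88 + w(12)) = -87*(88 + 12) = -87*100 = -8700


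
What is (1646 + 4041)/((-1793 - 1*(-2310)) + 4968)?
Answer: 5687/5485 ≈ 1.0368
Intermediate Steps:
(1646 + 4041)/((-1793 - 1*(-2310)) + 4968) = 5687/((-1793 + 2310) + 4968) = 5687/(517 + 4968) = 5687/5485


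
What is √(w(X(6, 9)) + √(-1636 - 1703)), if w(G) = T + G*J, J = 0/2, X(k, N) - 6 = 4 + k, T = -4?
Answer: √(-4 + 3*I*√371) ≈ 5.1924 + 5.5643*I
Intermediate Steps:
X(k, N) = 10 + k (X(k, N) = 6 + (4 + k) = 10 + k)
J = 0 (J = 0*(½) = 0)
w(G) = -4 (w(G) = -4 + G*0 = -4 + 0 = -4)
√(w(X(6, 9)) + √(-1636 - 1703)) = √(-4 + √(-1636 - 1703)) = √(-4 + √(-3339)) = √(-4 + 3*I*√371)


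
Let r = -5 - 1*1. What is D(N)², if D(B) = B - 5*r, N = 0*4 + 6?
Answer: 1296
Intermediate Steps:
r = -6 (r = -5 - 1 = -6)
N = 6 (N = 0 + 6 = 6)
D(B) = 30 + B (D(B) = B - 5*(-6) = B + 30 = 30 + B)
D(N)² = (30 + 6)² = 36² = 1296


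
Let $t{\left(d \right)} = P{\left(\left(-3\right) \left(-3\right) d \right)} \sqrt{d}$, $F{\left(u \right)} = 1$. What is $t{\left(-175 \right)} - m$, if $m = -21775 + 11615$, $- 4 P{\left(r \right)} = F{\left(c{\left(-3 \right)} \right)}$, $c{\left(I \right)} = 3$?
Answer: $10160 - \frac{5 i \sqrt{7}}{4} \approx 10160.0 - 3.3072 i$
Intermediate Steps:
$P{\left(r \right)} = - \frac{1}{4}$ ($P{\left(r \right)} = \left(- \frac{1}{4}\right) 1 = - \frac{1}{4}$)
$t{\left(d \right)} = - \frac{\sqrt{d}}{4}$
$m = -10160$
$t{\left(-175 \right)} - m = - \frac{\sqrt{-175}}{4} - -10160 = - \frac{5 i \sqrt{7}}{4} + 10160 = 10160 - \frac{5 i \sqrt{7}}{4}$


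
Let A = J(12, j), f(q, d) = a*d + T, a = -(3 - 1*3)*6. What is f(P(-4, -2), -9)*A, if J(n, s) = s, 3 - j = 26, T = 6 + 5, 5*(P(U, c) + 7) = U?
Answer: -253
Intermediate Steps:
P(U, c) = -7 + U/5
T = 11
j = -23 (j = 3 - 1*26 = 3 - 26 = -23)
a = 0 (a = -(3 - 3)*6 = -1*0*6 = 0*6 = 0)
f(q, d) = 11 (f(q, d) = 0*d + 11 = 0 + 11 = 11)
A = -23
f(P(-4, -2), -9)*A = 11*(-23) = -253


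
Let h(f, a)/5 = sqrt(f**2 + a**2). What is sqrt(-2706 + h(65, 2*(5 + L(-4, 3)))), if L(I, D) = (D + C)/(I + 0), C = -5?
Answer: sqrt(-2706 + 5*sqrt(4346)) ≈ 48.748*I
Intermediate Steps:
L(I, D) = (-5 + D)/I (L(I, D) = (D - 5)/(I + 0) = (-5 + D)/I)
h(f, a) = 5*sqrt(a**2 + f**2) (h(f, a) = 5*sqrt(f**2 + a**2) = 5*sqrt(a**2 + f**2))
sqrt(-2706 + h(65, 2*(5 + L(-4, 3)))) = sqrt(-2706 + 5*sqrt((2*(5 + (-5 + 3)/(-4)))**2 + 65**2)) = sqrt(-2706 + 5*sqrt((2*(5 - 1/4*(-2)))**2 + 4225)) = sqrt(-2706 + 5*sqrt((2*(5 + 1/2))**2 + 4225)) = sqrt(-2706 + 5*sqrt((2*(11/2))**2 + 4225)) = sqrt(-2706 + 5*sqrt(11**2 + 4225)) = sqrt(-2706 + 5*sqrt(121 + 4225)) = sqrt(-2706 + 5*sqrt(4346))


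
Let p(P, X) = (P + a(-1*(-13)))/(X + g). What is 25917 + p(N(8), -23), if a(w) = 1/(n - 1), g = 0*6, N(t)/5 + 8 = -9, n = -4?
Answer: 2980881/115 ≈ 25921.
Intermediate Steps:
N(t) = -85 (N(t) = -40 + 5*(-9) = -40 - 45 = -85)
g = 0
a(w) = -⅕ (a(w) = 1/(-4 - 1) = 1/(-5) = -⅕)
p(P, X) = (-⅕ + P)/X (p(P, X) = (P - ⅕)/(X + 0) = (-⅕ + P)/X)
25917 + p(N(8), -23) = 25917 + (-⅕ - 85)/(-23) = 25917 - 1/23*(-426/5) = 25917 + 426/115 = 2980881/115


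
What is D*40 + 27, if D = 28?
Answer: 1147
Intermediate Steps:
D*40 + 27 = 28*40 + 27 = 1120 + 27 = 1147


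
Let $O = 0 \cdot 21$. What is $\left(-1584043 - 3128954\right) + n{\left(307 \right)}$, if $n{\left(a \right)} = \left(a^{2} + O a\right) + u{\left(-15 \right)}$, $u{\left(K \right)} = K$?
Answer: $-4618763$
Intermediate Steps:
$O = 0$
$n{\left(a \right)} = -15 + a^{2}$ ($n{\left(a \right)} = \left(a^{2} + 0 a\right) - 15 = \left(a^{2} + 0\right) - 15 = a^{2} - 15 = -15 + a^{2}$)
$\left(-1584043 - 3128954\right) + n{\left(307 \right)} = \left(-1584043 - 3128954\right) - \left(15 - 307^{2}\right) = -4712997 + \left(-15 + 94249\right) = -4712997 + 94234 = -4618763$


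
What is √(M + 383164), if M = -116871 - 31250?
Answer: √235043 ≈ 484.81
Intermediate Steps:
M = -148121
√(M + 383164) = √(-148121 + 383164) = √235043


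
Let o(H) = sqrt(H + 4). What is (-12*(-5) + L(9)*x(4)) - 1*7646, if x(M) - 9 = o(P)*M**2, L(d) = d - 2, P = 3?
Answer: -7523 + 112*sqrt(7) ≈ -7226.7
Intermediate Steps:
o(H) = sqrt(4 + H)
L(d) = -2 + d
x(M) = 9 + sqrt(7)*M**2 (x(M) = 9 + sqrt(4 + 3)*M**2 = 9 + sqrt(7)*M**2)
(-12*(-5) + L(9)*x(4)) - 1*7646 = (-12*(-5) + (-2 + 9)*(9 + sqrt(7)*4**2)) - 1*7646 = (60 + 7*(9 + sqrt(7)*16)) - 7646 = (60 + 7*(9 + 16*sqrt(7))) - 7646 = (60 + (63 + 112*sqrt(7))) - 7646 = (123 + 112*sqrt(7)) - 7646 = -7523 + 112*sqrt(7)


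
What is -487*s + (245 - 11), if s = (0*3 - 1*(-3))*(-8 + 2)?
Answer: 9000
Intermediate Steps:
s = -18 (s = (0 + 3)*(-6) = 3*(-6) = -18)
-487*s + (245 - 11) = -487*(-18) + (245 - 11) = 8766 + 234 = 9000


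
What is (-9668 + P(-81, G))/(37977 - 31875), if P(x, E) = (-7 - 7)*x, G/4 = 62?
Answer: -4267/3051 ≈ -1.3986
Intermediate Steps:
G = 248 (G = 4*62 = 248)
P(x, E) = -14*x
(-9668 + P(-81, G))/(37977 - 31875) = (-9668 - 14*(-81))/(37977 - 31875) = (-9668 + 1134)/6102 = -8534*1/6102 = -4267/3051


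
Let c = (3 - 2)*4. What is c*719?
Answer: 2876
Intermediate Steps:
c = 4 (c = 1*4 = 4)
c*719 = 4*719 = 2876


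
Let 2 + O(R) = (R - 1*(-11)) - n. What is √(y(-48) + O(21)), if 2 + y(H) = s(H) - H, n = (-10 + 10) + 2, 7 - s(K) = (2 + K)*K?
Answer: I*√2127 ≈ 46.119*I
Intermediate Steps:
s(K) = 7 - K*(2 + K) (s(K) = 7 - (2 + K)*K = 7 - K*(2 + K))
n = 2 (n = 0 + 2 = 2)
O(R) = 7 + R (O(R) = -2 + ((R - 1*(-11)) - 1*2) = -2 + ((R + 11) - 2) = -2 + ((11 + R) - 2) = -2 + (9 + R) = 7 + R)
y(H) = 5 - H² - 3*H (y(H) = -2 + ((7 - H² - 2*H) - H) = -2 + (7 - H² - 3*H) = 5 - H² - 3*H)
√(y(-48) + O(21)) = √((5 - 1*(-48)² - 3*(-48)) + (7 + 21)) = √((5 - 1*2304 + 144) + 28) = √((5 - 2304 + 144) + 28) = √(-2155 + 28) = √(-2127) = I*√2127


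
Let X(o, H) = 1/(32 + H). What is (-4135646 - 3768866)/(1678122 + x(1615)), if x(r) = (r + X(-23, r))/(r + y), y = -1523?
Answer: -85551662592/18162744131 ≈ -4.7103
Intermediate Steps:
x(r) = (r + 1/(32 + r))/(-1523 + r) (x(r) = (r + 1/(32 + r))/(r - 1523) = (r + 1/(32 + r))/(-1523 + r))
(-4135646 - 3768866)/(1678122 + x(1615)) = (-4135646 - 3768866)/(1678122 + (1 + 1615*(32 + 1615))/((-1523 + 1615)*(32 + 1615))) = -7904512/(1678122 + (1 + 1615*1647)/(92*1647)) = -7904512/(1678122 + (1/92)*(1/1647)*(1 + 2659905)) = -7904512/(1678122 + (1/92)*(1/1647)*2659906) = -7904512/(1678122 + 1329953/75762) = -7904512/127139208917/75762 = -7904512*75762/127139208917 = -85551662592/18162744131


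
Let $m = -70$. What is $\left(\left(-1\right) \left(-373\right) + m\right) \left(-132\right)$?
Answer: $-39996$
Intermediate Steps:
$\left(\left(-1\right) \left(-373\right) + m\right) \left(-132\right) = \left(\left(-1\right) \left(-373\right) - 70\right) \left(-132\right) = \left(373 - 70\right) \left(-132\right) = 303 \left(-132\right) = -39996$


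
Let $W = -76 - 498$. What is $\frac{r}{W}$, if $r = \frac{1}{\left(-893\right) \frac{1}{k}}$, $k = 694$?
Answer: $\frac{347}{256291} \approx 0.0013539$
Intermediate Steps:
$W = -574$ ($W = -76 - 498 = -574$)
$r = - \frac{694}{893}$ ($r = \frac{1}{\left(-893\right) \frac{1}{694}} = \frac{1}{- \frac{893}{694}} = - \frac{694}{893} \approx -0.77716$)
$\frac{r}{W} = - \frac{694}{893 \left(-574\right)} = \left(- \frac{694}{893}\right) \left(- \frac{1}{574}\right) = \frac{347}{256291}$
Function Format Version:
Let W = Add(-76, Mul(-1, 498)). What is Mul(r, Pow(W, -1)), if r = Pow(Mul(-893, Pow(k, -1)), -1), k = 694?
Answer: Rational(347, 256291) ≈ 0.0013539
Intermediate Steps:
W = -574 (W = Add(-76, -498) = -574)
r = Rational(-694, 893) (r = Pow(Mul(-893, Pow(694, -1)), -1) = Pow(Mul(-893, Rational(1, 694)), -1) = Pow(Rational(-893, 694), -1) = Rational(-694, 893) ≈ -0.77716)
Mul(r, Pow(W, -1)) = Mul(Rational(-694, 893), Pow(-574, -1)) = Mul(Rational(-694, 893), Rational(-1, 574)) = Rational(347, 256291)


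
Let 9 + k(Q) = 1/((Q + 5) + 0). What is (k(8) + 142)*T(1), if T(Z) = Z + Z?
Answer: 3460/13 ≈ 266.15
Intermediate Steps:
k(Q) = -9 + 1/(5 + Q) (k(Q) = -9 + 1/((Q + 5) + 0) = -9 + 1/((5 + Q) + 0) = -9 + 1/(5 + Q))
T(Z) = 2*Z
(k(8) + 142)*T(1) = ((-44 - 9*8)/(5 + 8) + 142)*(2*1) = ((-44 - 72)/13 + 142)*2 = ((1/13)*(-116) + 142)*2 = (-116/13 + 142)*2 = (1730/13)*2 = 3460/13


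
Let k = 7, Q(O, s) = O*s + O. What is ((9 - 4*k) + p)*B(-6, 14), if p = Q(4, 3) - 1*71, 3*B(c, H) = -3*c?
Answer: -444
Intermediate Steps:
B(c, H) = -c (B(c, H) = (-3*c)/3 = -c)
Q(O, s) = O + O*s
p = -55 (p = 4*(1 + 3) - 1*71 = 4*4 - 71 = 16 - 71 = -55)
((9 - 4*k) + p)*B(-6, 14) = ((9 - 4*7) - 55)*(-1*(-6)) = ((9 - 28) - 55)*6 = (-19 - 55)*6 = -74*6 = -444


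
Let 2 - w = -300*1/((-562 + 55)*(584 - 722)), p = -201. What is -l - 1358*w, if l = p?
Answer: -29395315/11661 ≈ -2520.8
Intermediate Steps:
l = -201
w = 23372/11661 (w = 2 - (-300)/((-562 + 55)*(584 - 722)) = 2 - (-300)/((-507*(-138))) = 2 - (-300)/69966 = 2 - 1*(-50/11661) = 2 + 50/11661 = 23372/11661 ≈ 2.0043)
-l - 1358*w = -1*(-201) - 1358*23372/11661 = 201 - 31739176/11661 = -29395315/11661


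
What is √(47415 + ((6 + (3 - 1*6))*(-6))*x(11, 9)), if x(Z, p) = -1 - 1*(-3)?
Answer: √47379 ≈ 217.67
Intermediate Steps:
x(Z, p) = 2 (x(Z, p) = -1 + 3 = 2)
√(47415 + ((6 + (3 - 1*6))*(-6))*x(11, 9)) = √(47415 + ((6 + (3 - 1*6))*(-6))*2) = √(47415 + ((6 + (3 - 6))*(-6))*2) = √(47415 + ((6 - 3)*(-6))*2) = √(47415 + (3*(-6))*2) = √(47415 - 18*2) = √(47415 - 36) = √47379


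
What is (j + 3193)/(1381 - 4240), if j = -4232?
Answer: 1039/2859 ≈ 0.36341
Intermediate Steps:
(j + 3193)/(1381 - 4240) = (-4232 + 3193)/(1381 - 4240) = -1039/(-2859) = -1039*(-1/2859) = 1039/2859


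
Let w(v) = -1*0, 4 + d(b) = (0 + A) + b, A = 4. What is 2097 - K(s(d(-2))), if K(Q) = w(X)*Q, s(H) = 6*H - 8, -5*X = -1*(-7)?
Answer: 2097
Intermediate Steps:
d(b) = b (d(b) = -4 + ((0 + 4) + b) = -4 + (4 + b) = b)
X = -7/5 (X = -(-1)*(-7)/5 = -1/5*7 = -7/5 ≈ -1.4000)
s(H) = -8 + 6*H
w(v) = 0
K(Q) = 0 (K(Q) = 0*Q = 0)
2097 - K(s(d(-2))) = 2097 - 1*0 = 2097 + 0 = 2097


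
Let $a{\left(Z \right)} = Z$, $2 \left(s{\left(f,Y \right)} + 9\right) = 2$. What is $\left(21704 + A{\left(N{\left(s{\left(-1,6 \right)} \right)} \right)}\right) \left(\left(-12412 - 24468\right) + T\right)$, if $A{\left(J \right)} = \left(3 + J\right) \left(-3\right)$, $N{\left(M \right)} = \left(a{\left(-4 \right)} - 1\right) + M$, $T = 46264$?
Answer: $203951856$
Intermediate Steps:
$s{\left(f,Y \right)} = -8$ ($s{\left(f,Y \right)} = -9 + \frac{1}{2} \cdot 2 = -9 + 1 = -8$)
$N{\left(M \right)} = -5 + M$ ($N{\left(M \right)} = \left(-4 - 1\right) + M = -5 + M$)
$A{\left(J \right)} = -9 - 3 J$
$\left(21704 + A{\left(N{\left(s{\left(-1,6 \right)} \right)} \right)}\right) \left(\left(-12412 - 24468\right) + T\right) = \left(21704 - \left(9 + 3 \left(-5 - 8\right)\right)\right) \left(\left(-12412 - 24468\right) + 46264\right) = \left(21704 - -30\right) \left(-36880 + 46264\right) = \left(21704 + \left(-9 + 39\right)\right) 9384 = \left(21704 + 30\right) 9384 = 21734 \cdot 9384 = 203951856$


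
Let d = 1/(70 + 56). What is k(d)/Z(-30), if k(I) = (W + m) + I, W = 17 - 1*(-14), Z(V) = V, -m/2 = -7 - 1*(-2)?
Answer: -5167/3780 ≈ -1.3669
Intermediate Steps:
m = 10 (m = -2*(-7 - 1*(-2)) = -2*(-7 + 2) = -2*(-5) = 10)
W = 31 (W = 17 + 14 = 31)
d = 1/126 ≈ 0.0079365
k(I) = 41 + I (k(I) = (31 + 10) + I = 41 + I)
k(d)/Z(-30) = (41 + 1/126)/(-30) = (5167/126)*(-1/30) = -5167/3780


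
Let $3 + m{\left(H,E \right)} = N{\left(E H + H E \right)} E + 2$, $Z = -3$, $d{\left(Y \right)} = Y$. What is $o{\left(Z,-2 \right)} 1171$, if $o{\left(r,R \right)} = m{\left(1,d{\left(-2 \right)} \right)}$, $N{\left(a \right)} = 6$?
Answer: $-15223$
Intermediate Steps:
$m{\left(H,E \right)} = -1 + 6 E$ ($m{\left(H,E \right)} = -3 + \left(6 E + 2\right) = -3 + \left(2 + 6 E\right) = -1 + 6 E$)
$o{\left(r,R \right)} = -13$ ($o{\left(r,R \right)} = -1 + 6 \left(-2\right) = -1 - 12 = -13$)
$o{\left(Z,-2 \right)} 1171 = \left(-13\right) 1171 = -15223$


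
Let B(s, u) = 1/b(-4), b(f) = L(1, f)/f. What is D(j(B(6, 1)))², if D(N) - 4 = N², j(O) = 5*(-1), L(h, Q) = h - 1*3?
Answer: 841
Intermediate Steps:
L(h, Q) = -3 + h (L(h, Q) = h - 3 = -3 + h)
b(f) = -2/f (b(f) = (-3 + 1)/f = -2/f)
B(s, u) = 2 (B(s, u) = 1/(-2/(-4)) = 1/(-2*(-¼)) = 1/(½) = 2)
j(O) = -5
D(N) = 4 + N²
D(j(B(6, 1)))² = (4 + (-5)²)² = (4 + 25)² = 29² = 841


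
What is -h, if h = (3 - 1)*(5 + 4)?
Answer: -18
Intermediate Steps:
h = 18 (h = 2*9 = 18)
-h = -1*18 = -18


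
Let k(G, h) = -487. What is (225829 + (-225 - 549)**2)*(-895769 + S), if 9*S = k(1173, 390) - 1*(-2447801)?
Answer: -4631517387335/9 ≈ -5.1461e+11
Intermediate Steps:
S = 2447314/9 (S = (-487 - 1*(-2447801))/9 = (-487 + 2447801)/9 = (1/9)*2447314 = 2447314/9 ≈ 2.7192e+5)
(225829 + (-225 - 549)**2)*(-895769 + S) = (225829 + (-225 - 549)**2)*(-895769 + 2447314/9) = (225829 + (-774)**2)*(-5614607/9) = (225829 + 599076)*(-5614607/9) = 824905*(-5614607/9) = -4631517387335/9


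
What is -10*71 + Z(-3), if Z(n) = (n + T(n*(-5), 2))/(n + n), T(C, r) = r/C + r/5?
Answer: -63863/90 ≈ -709.59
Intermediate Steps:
T(C, r) = r/5 + r/C (T(C, r) = r/C + r*(⅕) = r/C + r/5 = r/5 + r/C)
Z(n) = (⅖ + n - 2/(5*n))/(2*n) (Z(n) = (n + ((⅕)*2 + 2/((n*(-5)))))/(n + n) = (n + (⅖ + 2/((-5*n))))/((2*n)) = (n + (⅖ + 2*(-1/(5*n))))*(1/(2*n)) = (n + (⅖ - 2/(5*n)))*(1/(2*n)) = (⅖ + n - 2/(5*n))*(1/(2*n)) = (⅖ + n - 2/(5*n))/(2*n))
-10*71 + Z(-3) = -10*71 + (⅒)*(-2 - 3*(2 + 5*(-3)))/(-3)² = -710 + (⅒)*(⅑)*(-2 - 3*(2 - 15)) = -710 + (⅒)*(⅑)*(-2 - 3*(-13)) = -710 + (⅒)*(⅑)*(-2 + 39) = -710 + (⅒)*(⅑)*37 = -710 + 37/90 = -63863/90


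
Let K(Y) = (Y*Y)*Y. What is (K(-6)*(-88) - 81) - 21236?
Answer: -2309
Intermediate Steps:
K(Y) = Y**3 (K(Y) = Y**2*Y = Y**3)
(K(-6)*(-88) - 81) - 21236 = ((-6)**3*(-88) - 81) - 21236 = (-216*(-88) - 81) - 21236 = (19008 - 81) - 21236 = 18927 - 21236 = -2309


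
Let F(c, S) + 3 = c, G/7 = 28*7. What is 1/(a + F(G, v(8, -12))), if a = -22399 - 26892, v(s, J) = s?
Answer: -1/47922 ≈ -2.0867e-5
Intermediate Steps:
G = 1372 (G = 7*(28*7) = 7*196 = 1372)
F(c, S) = -3 + c
a = -49291
1/(a + F(G, v(8, -12))) = 1/(-49291 + (-3 + 1372)) = 1/(-49291 + 1369) = 1/(-47922) = -1/47922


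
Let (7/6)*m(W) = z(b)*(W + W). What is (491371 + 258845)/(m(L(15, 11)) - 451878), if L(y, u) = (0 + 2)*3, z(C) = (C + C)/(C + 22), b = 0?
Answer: -125036/75313 ≈ -1.6602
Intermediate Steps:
z(C) = 2*C/(22 + C) (z(C) = (2*C)/(22 + C) = 2*C/(22 + C))
L(y, u) = 6 (L(y, u) = 2*3 = 6)
m(W) = 0 (m(W) = 6*((2*0/(22 + 0))*(W + W))/7 = 6*((2*0/22)*(2*W))/7 = 6*((2*0*(1/22))*(2*W))/7 = 6*(0*(2*W))/7 = (6/7)*0 = 0)
(491371 + 258845)/(m(L(15, 11)) - 451878) = (491371 + 258845)/(0 - 451878) = 750216/(-451878) = 750216*(-1/451878) = -125036/75313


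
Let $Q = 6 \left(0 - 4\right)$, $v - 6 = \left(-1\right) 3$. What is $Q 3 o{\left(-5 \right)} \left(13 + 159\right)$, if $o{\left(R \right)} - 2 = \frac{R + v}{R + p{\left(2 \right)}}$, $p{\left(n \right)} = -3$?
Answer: $-27864$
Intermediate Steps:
$v = 3$ ($v = 6 - 3 = 3$)
$o{\left(R \right)} = 2 + \frac{3 + R}{-3 + R}$ ($o{\left(R \right)} = 2 + \frac{R + 3}{R - 3} = 2 + \frac{3 + R}{-3 + R}$)
$Q = -24$ ($Q = 6 \left(-4\right) = -24$)
$Q 3 o{\left(-5 \right)} \left(13 + 159\right) = \left(-24\right) 3 \frac{3 \left(-1 - 5\right)}{-3 - 5} \left(13 + 159\right) = - 72 \cdot 3 \frac{1}{-8} \left(-6\right) 172 = - 72 \cdot 3 \left(- \frac{1}{8}\right) \left(-6\right) 172 = \left(-72\right) \frac{9}{4} \cdot 172 = \left(-162\right) 172 = -27864$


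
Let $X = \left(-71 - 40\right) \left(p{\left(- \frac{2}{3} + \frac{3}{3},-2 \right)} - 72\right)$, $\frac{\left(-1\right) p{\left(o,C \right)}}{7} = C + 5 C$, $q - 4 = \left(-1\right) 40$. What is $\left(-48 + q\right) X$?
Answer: $111888$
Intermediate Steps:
$q = -36$ ($q = 4 - 40 = -36$)
$p{\left(o,C \right)} = - 42 C$ ($p{\left(o,C \right)} = - 7 \left(C + 5 C\right) = - 7 \cdot 6 C = - 42 C$)
$X = -1332$ ($X = \left(-71 - 40\right) \left(\left(-42\right) \left(-2\right) - 72\right) = - 111 \left(84 - 72\right) = \left(-111\right) 12 = -1332$)
$\left(-48 + q\right) X = \left(-48 - 36\right) \left(-1332\right) = \left(-84\right) \left(-1332\right) = 111888$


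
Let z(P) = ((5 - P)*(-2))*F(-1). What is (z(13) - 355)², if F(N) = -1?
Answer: 137641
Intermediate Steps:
z(P) = 10 - 2*P (z(P) = ((5 - P)*(-2))*(-1) = (-10 + 2*P)*(-1) = 10 - 2*P)
(z(13) - 355)² = ((10 - 2*13) - 355)² = ((10 - 26) - 355)² = (-16 - 355)² = (-371)² = 137641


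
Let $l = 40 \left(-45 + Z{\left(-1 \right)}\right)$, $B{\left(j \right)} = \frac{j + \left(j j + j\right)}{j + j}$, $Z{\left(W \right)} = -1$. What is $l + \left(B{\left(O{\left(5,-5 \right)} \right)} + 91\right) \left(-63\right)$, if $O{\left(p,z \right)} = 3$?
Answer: $- \frac{15461}{2} \approx -7730.5$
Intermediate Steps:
$B{\left(j \right)} = \frac{j^{2} + 2 j}{2 j}$ ($B{\left(j \right)} = \frac{j + \left(j^{2} + j\right)}{2 j} = \left(j + \left(j + j^{2}\right)\right) \frac{1}{2 j} = \left(j^{2} + 2 j\right) \frac{1}{2 j} = \frac{j^{2} + 2 j}{2 j}$)
$l = -1840$ ($l = 40 \left(-45 - 1\right) = 40 \left(-46\right) = -1840$)
$l + \left(B{\left(O{\left(5,-5 \right)} \right)} + 91\right) \left(-63\right) = -1840 + \left(\left(1 + \frac{1}{2} \cdot 3\right) + 91\right) \left(-63\right) = -1840 + \left(\left(1 + \frac{3}{2}\right) + 91\right) \left(-63\right) = -1840 + \left(\frac{5}{2} + 91\right) \left(-63\right) = -1840 + \frac{187}{2} \left(-63\right) = -1840 - \frac{11781}{2} = - \frac{15461}{2}$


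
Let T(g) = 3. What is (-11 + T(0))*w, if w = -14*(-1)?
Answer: -112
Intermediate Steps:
w = 14
(-11 + T(0))*w = (-11 + 3)*14 = -8*14 = -112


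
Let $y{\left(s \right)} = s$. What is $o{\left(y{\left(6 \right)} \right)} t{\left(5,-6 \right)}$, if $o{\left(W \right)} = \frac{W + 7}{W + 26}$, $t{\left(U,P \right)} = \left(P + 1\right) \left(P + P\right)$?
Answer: $\frac{195}{8} \approx 24.375$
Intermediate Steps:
$t{\left(U,P \right)} = 2 P \left(1 + P\right)$ ($t{\left(U,P \right)} = \left(1 + P\right) 2 P = 2 P \left(1 + P\right)$)
$o{\left(W \right)} = \frac{7 + W}{26 + W}$
$o{\left(y{\left(6 \right)} \right)} t{\left(5,-6 \right)} = \frac{7 + 6}{26 + 6} \cdot 2 \left(-6\right) \left(1 - 6\right) = \frac{1}{32} \cdot 13 \cdot 2 \left(-6\right) \left(-5\right) = \frac{1}{32} \cdot 13 \cdot 60 = \frac{13}{32} \cdot 60 = \frac{195}{8}$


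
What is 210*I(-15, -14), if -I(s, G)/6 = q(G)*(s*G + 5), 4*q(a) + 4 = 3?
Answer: 67725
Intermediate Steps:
q(a) = -¼ (q(a) = -1 + (¼)*3 = -1 + ¾ = -¼)
I(s, G) = 15/2 + 3*G*s/2 (I(s, G) = -(-3)*(s*G + 5)/2 = -(-3)*(G*s + 5)/2 = -(-3)*(5 + G*s)/2 = -6*(-5/4 - G*s/4) = 15/2 + 3*G*s/2)
210*I(-15, -14) = 210*(15/2 + (3/2)*(-14)*(-15)) = 210*(15/2 + 315) = 210*(645/2) = 67725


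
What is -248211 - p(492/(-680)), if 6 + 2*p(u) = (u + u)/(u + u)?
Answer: -496417/2 ≈ -2.4821e+5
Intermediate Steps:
p(u) = -5/2 (p(u) = -3 + ((u + u)/(u + u))/2 = -3 + ((2*u)/((2*u)))/2 = -3 + ((2*u)*(1/(2*u)))/2 = -3 + (½)*1 = -3 + ½ = -5/2)
-248211 - p(492/(-680)) = -248211 - 1*(-5/2) = -248211 + 5/2 = -496417/2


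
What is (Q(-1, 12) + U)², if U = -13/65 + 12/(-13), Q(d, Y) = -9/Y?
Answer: 237169/67600 ≈ 3.5084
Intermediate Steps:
U = -73/65 (U = -13*1/65 + 12*(-1/13) = -⅕ - 12/13 = -73/65 ≈ -1.1231)
(Q(-1, 12) + U)² = (-9/12 - 73/65)² = (-9*1/12 - 73/65)² = (-¾ - 73/65)² = (-487/260)² = 237169/67600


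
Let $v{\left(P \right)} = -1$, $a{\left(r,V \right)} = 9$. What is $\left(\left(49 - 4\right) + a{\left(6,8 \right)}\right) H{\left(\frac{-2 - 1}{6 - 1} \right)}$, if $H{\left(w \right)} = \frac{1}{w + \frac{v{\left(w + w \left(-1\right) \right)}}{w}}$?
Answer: $\frac{405}{8} \approx 50.625$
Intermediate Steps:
$H{\left(w \right)} = \frac{1}{w - \frac{1}{w}}$
$\left(\left(49 - 4\right) + a{\left(6,8 \right)}\right) H{\left(\frac{-2 - 1}{6 - 1} \right)} = \left(\left(49 - 4\right) + 9\right) \frac{\left(-2 - 1\right) \frac{1}{6 - 1}}{-1 + \left(\frac{-2 - 1}{6 - 1}\right)^{2}} = \left(45 + 9\right) \frac{\left(-3\right) \frac{1}{5}}{-1 + \left(- \frac{3}{5}\right)^{2}} = 54 \frac{\left(-3\right) \frac{1}{5}}{-1 + \left(\left(-3\right) \frac{1}{5}\right)^{2}} = 54 \left(- \frac{3}{5 \left(-1 + \left(- \frac{3}{5}\right)^{2}\right)}\right) = 54 \left(- \frac{3}{5 \left(-1 + \frac{9}{25}\right)}\right) = 54 \left(- \frac{3}{5 \left(- \frac{16}{25}\right)}\right) = 54 \left(\left(- \frac{3}{5}\right) \left(- \frac{25}{16}\right)\right) = 54 \cdot \frac{15}{16} = \frac{405}{8}$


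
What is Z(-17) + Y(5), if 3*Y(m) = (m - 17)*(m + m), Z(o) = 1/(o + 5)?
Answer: -481/12 ≈ -40.083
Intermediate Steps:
Z(o) = 1/(5 + o)
Y(m) = 2*m*(-17 + m)/3 (Y(m) = ((m - 17)*(m + m))/3 = ((-17 + m)*(2*m))/3 = (2*m*(-17 + m))/3 = 2*m*(-17 + m)/3)
Z(-17) + Y(5) = 1/(5 - 17) + (2/3)*5*(-17 + 5) = 1/(-12) + (2/3)*5*(-12) = -1/12 - 40 = -481/12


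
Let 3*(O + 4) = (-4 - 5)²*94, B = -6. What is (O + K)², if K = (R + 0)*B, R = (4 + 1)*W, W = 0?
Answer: 6421156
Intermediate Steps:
R = 0 (R = (4 + 1)*0 = 5*0 = 0)
K = 0 (K = (0 + 0)*(-6) = 0*(-6) = 0)
O = 2534 (O = -4 + ((-4 - 5)²*94)/3 = -4 + ((-9)²*94)/3 = -4 + (81*94)/3 = -4 + (⅓)*7614 = -4 + 2538 = 2534)
(O + K)² = (2534 + 0)² = 2534² = 6421156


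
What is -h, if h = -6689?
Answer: 6689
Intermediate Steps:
-h = -1*(-6689) = 6689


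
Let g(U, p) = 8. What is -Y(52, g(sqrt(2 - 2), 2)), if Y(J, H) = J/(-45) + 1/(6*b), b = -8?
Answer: 847/720 ≈ 1.1764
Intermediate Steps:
Y(J, H) = -1/48 - J/45 (Y(J, H) = J/(-45) + 1/(6*(-8)) = J*(-1/45) + 1/(-48) = -J/45 + 1*(-1/48) = -J/45 - 1/48 = -1/48 - J/45)
-Y(52, g(sqrt(2 - 2), 2)) = -(-1/48 - 1/45*52) = -(-1/48 - 52/45) = -1*(-847/720) = 847/720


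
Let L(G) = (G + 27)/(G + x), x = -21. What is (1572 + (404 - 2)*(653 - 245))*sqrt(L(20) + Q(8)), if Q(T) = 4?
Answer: 165588*I*sqrt(43) ≈ 1.0858e+6*I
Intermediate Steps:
L(G) = (27 + G)/(-21 + G) (L(G) = (G + 27)/(G - 21) = (27 + G)/(-21 + G))
(1572 + (404 - 2)*(653 - 245))*sqrt(L(20) + Q(8)) = (1572 + (404 - 2)*(653 - 245))*sqrt((27 + 20)/(-21 + 20) + 4) = (1572 + 402*408)*sqrt(47/(-1) + 4) = (1572 + 164016)*sqrt(-1*47 + 4) = 165588*sqrt(-47 + 4) = 165588*sqrt(-43) = 165588*(I*sqrt(43)) = 165588*I*sqrt(43)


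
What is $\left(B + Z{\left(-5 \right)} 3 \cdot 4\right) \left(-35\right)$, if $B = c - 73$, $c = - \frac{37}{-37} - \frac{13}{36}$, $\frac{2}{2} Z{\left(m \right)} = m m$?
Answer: $- \frac{286825}{36} \approx -7967.4$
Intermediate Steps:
$Z{\left(m \right)} = m^{2}$ ($Z{\left(m \right)} = m m = m^{2}$)
$c = \frac{23}{36}$ ($c = \left(-37\right) \left(- \frac{1}{37}\right) - \frac{13}{36} = 1 - \frac{13}{36} = \frac{23}{36} \approx 0.63889$)
$B = - \frac{2605}{36}$ ($B = \frac{23}{36} - 73 = - \frac{2605}{36} \approx -72.361$)
$\left(B + Z{\left(-5 \right)} 3 \cdot 4\right) \left(-35\right) = \left(- \frac{2605}{36} + \left(-5\right)^{2} \cdot 3 \cdot 4\right) \left(-35\right) = \left(- \frac{2605}{36} + 25 \cdot 3 \cdot 4\right) \left(-35\right) = \left(- \frac{2605}{36} + 75 \cdot 4\right) \left(-35\right) = \left(- \frac{2605}{36} + 300\right) \left(-35\right) = \frac{8195}{36} \left(-35\right) = - \frac{286825}{36}$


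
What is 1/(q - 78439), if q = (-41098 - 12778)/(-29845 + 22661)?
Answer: -1796/140862975 ≈ -1.2750e-5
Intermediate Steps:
q = 13469/1796 (q = -53876/(-7184) = -53876*(-1/7184) = 13469/1796 ≈ 7.4994)
1/(q - 78439) = 1/(13469/1796 - 78439) = 1/(-140862975/1796) = -1796/140862975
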